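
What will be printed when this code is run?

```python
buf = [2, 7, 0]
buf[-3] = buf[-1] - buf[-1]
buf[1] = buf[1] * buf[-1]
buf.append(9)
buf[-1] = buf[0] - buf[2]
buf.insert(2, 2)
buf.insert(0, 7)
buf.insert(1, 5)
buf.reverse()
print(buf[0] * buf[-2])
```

buf[-3] = buf[-1]-buf[-1] = 0-0 = 0 → [0, 7, 0]
buf[1] = buf[1]*buf[-1] = 7*0 = 0 → [0, 0, 0]
append 9 → [0, 0, 0, 9]
buf[-1] = buf[0]-buf[2] = 0-0 = 0 → [0, 0, 0, 0]
insert 2 at 2 → [0, 0, 2, 0, 0]
insert 7 at 0 → [7, 0, 0, 2, 0, 0]
insert 5 at 1 → [7, 5, 0, 0, 2, 0, 0]
reverse → [0, 0, 2, 0, 0, 5, 7]
buf[0]*buf[-2] = 0*5 = 0

0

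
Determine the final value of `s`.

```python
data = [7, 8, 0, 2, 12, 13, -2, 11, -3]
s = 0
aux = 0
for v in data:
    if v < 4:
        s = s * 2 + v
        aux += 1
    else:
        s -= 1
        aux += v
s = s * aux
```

-2255

v=7: not <4, s = 0-1 = -1; aux=7
v=8: not <4, s = (-1)-1 = -2; aux=15
v=0: <4, s = (-2)*2+0 = -4; aux=16
v=2: <4, s = (-4)*2+2 = -6; aux=17
v=12: not <4, s = (-6)-1 = -7; aux=29
v=13: not <4, s = (-7)-1 = -8; aux=42
v=-2: <4, s = (-8)*2+(-2) = -18; aux=43
v=11: not <4, s = (-18)-1 = -19; aux=54
v=-3: <4, s = (-19)*2+(-3) = -41; aux=55
s*aux = (-41)*55 = -2255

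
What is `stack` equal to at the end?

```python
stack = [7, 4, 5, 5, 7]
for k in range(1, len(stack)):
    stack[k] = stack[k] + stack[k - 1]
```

k=1: stack[1] = 4+7 = 11 → [7, 11, 5, 5, 7]
k=2: stack[2] = 5+11 = 16 → [7, 11, 16, 5, 7]
k=3: stack[3] = 5+16 = 21 → [7, 11, 16, 21, 7]
k=4: stack[4] = 7+21 = 28 → [7, 11, 16, 21, 28]

[7, 11, 16, 21, 28]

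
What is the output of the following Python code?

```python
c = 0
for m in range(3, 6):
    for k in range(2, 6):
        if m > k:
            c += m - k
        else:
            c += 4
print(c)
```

m=3,k=2: 3>2, c = 0+1 = 1
m=3,k=3: not 3>3, c = 1+4 = 5
m=3,k=4: not 3>4, c = 5+4 = 9
m=3,k=5: not 3>5, c = 9+4 = 13
m=4,k=2: 4>2, c = 13+2 = 15
m=4,k=3: 4>3, c = 15+1 = 16
m=4,k=4: not 4>4, c = 16+4 = 20
m=4,k=5: not 4>5, c = 20+4 = 24
m=5,k=2: 5>2, c = 24+3 = 27
m=5,k=3: 5>3, c = 27+2 = 29
m=5,k=4: 5>4, c = 29+1 = 30
m=5,k=5: not 5>5, c = 30+4 = 34

34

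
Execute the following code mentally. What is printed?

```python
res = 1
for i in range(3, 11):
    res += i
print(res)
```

53

i=3: res = 1+3 = 4
i=4: res = 4+4 = 8
i=5: res = 8+5 = 13
i=6: res = 13+6 = 19
i=7: res = 19+7 = 26
i=8: res = 26+8 = 34
i=9: res = 34+9 = 43
i=10: res = 43+10 = 53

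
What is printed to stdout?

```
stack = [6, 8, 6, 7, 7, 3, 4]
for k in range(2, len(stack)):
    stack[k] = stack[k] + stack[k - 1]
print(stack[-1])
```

35

k=2: stack[2] = 6+8 = 14 → [6, 8, 14, 7, 7, 3, 4]
k=3: stack[3] = 7+14 = 21 → [6, 8, 14, 21, 7, 3, 4]
k=4: stack[4] = 7+21 = 28 → [6, 8, 14, 21, 28, 3, 4]
k=5: stack[5] = 3+28 = 31 → [6, 8, 14, 21, 28, 31, 4]
k=6: stack[6] = 4+31 = 35 → [6, 8, 14, 21, 28, 31, 35]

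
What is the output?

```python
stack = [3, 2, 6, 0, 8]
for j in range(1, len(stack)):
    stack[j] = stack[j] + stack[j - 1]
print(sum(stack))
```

49

j=1: stack[1] = 2+3 = 5 → [3, 5, 6, 0, 8]
j=2: stack[2] = 6+5 = 11 → [3, 5, 11, 0, 8]
j=3: stack[3] = 0+11 = 11 → [3, 5, 11, 11, 8]
j=4: stack[4] = 8+11 = 19 → [3, 5, 11, 11, 19]
sum = 49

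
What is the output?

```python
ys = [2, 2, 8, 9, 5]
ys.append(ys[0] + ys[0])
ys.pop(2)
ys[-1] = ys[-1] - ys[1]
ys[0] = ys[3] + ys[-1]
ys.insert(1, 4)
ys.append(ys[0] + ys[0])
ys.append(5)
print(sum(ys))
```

48

append ys[0]+ys[0] = 2+2 = 4 → [2, 2, 8, 9, 5, 4]
pop(2) removes 8 → [2, 2, 9, 5, 4]
ys[-1] = ys[-1]-ys[1] = 4-2 = 2 → [2, 2, 9, 5, 2]
ys[0] = ys[3]+ys[-1] = 5+2 = 7 → [7, 2, 9, 5, 2]
insert 4 at 1 → [7, 4, 2, 9, 5, 2]
append ys[0]+ys[0] = 7+7 = 14 → [7, 4, 2, 9, 5, 2, 14]
append 5 → [7, 4, 2, 9, 5, 2, 14, 5]
sum = 48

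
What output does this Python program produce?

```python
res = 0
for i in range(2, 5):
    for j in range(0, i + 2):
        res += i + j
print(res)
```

78

i=2,j=0: res = 0+2 = 2
i=2,j=1: res = 2+3 = 5
i=2,j=2: res = 5+4 = 9
i=2,j=3: res = 9+5 = 14
i=3,j=0: res = 14+3 = 17
i=3,j=1: res = 17+4 = 21
i=3,j=2: res = 21+5 = 26
i=3,j=3: res = 26+6 = 32
i=3,j=4: res = 32+7 = 39
i=4,j=0: res = 39+4 = 43
i=4,j=1: res = 43+5 = 48
i=4,j=2: res = 48+6 = 54
i=4,j=3: res = 54+7 = 61
i=4,j=4: res = 61+8 = 69
i=4,j=5: res = 69+9 = 78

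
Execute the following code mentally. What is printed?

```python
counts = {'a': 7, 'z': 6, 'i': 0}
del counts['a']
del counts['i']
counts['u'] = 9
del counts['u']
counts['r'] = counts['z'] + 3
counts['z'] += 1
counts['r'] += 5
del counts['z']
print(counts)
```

{'r': 14}

del 'a' → {'z': 6, 'i': 0}
del 'i' → {'z': 6}
counts['u'] = 9 → {'z': 6, 'u': 9}
del 'u' → {'z': 6}
counts['r'] = counts['z']+3 = 9 → {'z': 6, 'r': 9}
counts['z'] = 6+1 = 7 → {'z': 7, 'r': 9}
counts['r'] = 9+5 = 14 → {'z': 7, 'r': 14}
del 'z' → {'r': 14}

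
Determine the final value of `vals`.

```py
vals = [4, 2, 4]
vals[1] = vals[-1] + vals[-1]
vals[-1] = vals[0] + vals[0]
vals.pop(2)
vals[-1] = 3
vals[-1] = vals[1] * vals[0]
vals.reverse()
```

[12, 4]

vals[1] = vals[-1]+vals[-1] = 4+4 = 8 → [4, 8, 4]
vals[-1] = vals[0]+vals[0] = 4+4 = 8 → [4, 8, 8]
pop(2) removes 8 → [4, 8]
vals[-1] = 3 → [4, 3]
vals[-1] = vals[1]*vals[0] = 3*4 = 12 → [4, 12]
reverse → [12, 4]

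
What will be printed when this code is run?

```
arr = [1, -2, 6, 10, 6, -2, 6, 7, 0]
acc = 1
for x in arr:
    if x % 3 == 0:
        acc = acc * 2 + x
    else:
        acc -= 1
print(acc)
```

54

x=1: not %3==0, acc = 1-1 = 0
x=-2: not %3==0, acc = 0-1 = -1
x=6: %3==0, acc = (-1)*2+6 = 4
x=10: not %3==0, acc = 4-1 = 3
x=6: %3==0, acc = 3*2+6 = 12
x=-2: not %3==0, acc = 12-1 = 11
x=6: %3==0, acc = 11*2+6 = 28
x=7: not %3==0, acc = 28-1 = 27
x=0: %3==0, acc = 27*2+0 = 54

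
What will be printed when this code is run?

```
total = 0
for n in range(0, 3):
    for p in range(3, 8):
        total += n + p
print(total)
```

90

n=0,p=3: total = 0+3 = 3
n=0,p=4: total = 3+4 = 7
n=0,p=5: total = 7+5 = 12
n=0,p=6: total = 12+6 = 18
n=0,p=7: total = 18+7 = 25
n=1,p=3: total = 25+4 = 29
n=1,p=4: total = 29+5 = 34
n=1,p=5: total = 34+6 = 40
n=1,p=6: total = 40+7 = 47
n=1,p=7: total = 47+8 = 55
n=2,p=3: total = 55+5 = 60
n=2,p=4: total = 60+6 = 66
n=2,p=5: total = 66+7 = 73
n=2,p=6: total = 73+8 = 81
n=2,p=7: total = 81+9 = 90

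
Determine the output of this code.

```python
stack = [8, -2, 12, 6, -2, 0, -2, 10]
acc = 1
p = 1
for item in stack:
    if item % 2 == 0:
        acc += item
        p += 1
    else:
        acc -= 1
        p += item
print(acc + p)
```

40

item=8: even, acc = 1+8 = 9; p=2
item=-2: even, acc = 9+(-2) = 7; p=3
item=12: even, acc = 7+12 = 19; p=4
item=6: even, acc = 19+6 = 25; p=5
item=-2: even, acc = 25+(-2) = 23; p=6
item=0: even, acc = 23+0 = 23; p=7
item=-2: even, acc = 23+(-2) = 21; p=8
item=10: even, acc = 21+10 = 31; p=9
acc+p = 31+9 = 40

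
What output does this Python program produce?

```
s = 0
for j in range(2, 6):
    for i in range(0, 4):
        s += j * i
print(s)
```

j=2,i=0: s = 0+0 = 0
j=2,i=1: s = 0+2 = 2
j=2,i=2: s = 2+4 = 6
j=2,i=3: s = 6+6 = 12
j=3,i=0: s = 12+0 = 12
j=3,i=1: s = 12+3 = 15
j=3,i=2: s = 15+6 = 21
j=3,i=3: s = 21+9 = 30
j=4,i=0: s = 30+0 = 30
j=4,i=1: s = 30+4 = 34
j=4,i=2: s = 34+8 = 42
j=4,i=3: s = 42+12 = 54
j=5,i=0: s = 54+0 = 54
j=5,i=1: s = 54+5 = 59
j=5,i=2: s = 59+10 = 69
j=5,i=3: s = 69+15 = 84

84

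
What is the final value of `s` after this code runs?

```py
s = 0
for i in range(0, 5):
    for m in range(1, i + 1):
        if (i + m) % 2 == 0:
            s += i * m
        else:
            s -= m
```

i=1,m=1: even sum, s = 0+1 = 1
i=2,m=1: odd sum, s = 1-1 = 0
i=2,m=2: even sum, s = 0+4 = 4
i=3,m=1: even sum, s = 4+3 = 7
i=3,m=2: odd sum, s = 7-2 = 5
i=3,m=3: even sum, s = 5+9 = 14
i=4,m=1: odd sum, s = 14-1 = 13
i=4,m=2: even sum, s = 13+8 = 21
i=4,m=3: odd sum, s = 21-3 = 18
i=4,m=4: even sum, s = 18+16 = 34

34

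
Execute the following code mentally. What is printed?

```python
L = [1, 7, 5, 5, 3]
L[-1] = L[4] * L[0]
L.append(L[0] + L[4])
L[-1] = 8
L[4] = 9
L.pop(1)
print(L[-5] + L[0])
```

L[-1] = L[4]*L[0] = 3*1 = 3 → [1, 7, 5, 5, 3]
append L[0]+L[4] = 1+3 = 4 → [1, 7, 5, 5, 3, 4]
L[-1] = 8 → [1, 7, 5, 5, 3, 8]
L[4] = 9 → [1, 7, 5, 5, 9, 8]
pop(1) removes 7 → [1, 5, 5, 9, 8]
L[-5]+L[0] = 1+1 = 2

2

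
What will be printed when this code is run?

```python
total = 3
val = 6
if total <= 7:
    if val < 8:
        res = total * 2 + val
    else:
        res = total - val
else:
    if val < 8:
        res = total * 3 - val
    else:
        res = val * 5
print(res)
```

12

total=3, val=6
total <= 7 is True; val < 8 is True
→ res = total * 2 + val = 12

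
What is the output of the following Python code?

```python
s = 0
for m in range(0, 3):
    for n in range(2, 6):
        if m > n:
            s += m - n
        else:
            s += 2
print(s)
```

m=0,n=2: not 0>2, s = 0+2 = 2
m=0,n=3: not 0>3, s = 2+2 = 4
m=0,n=4: not 0>4, s = 4+2 = 6
m=0,n=5: not 0>5, s = 6+2 = 8
m=1,n=2: not 1>2, s = 8+2 = 10
m=1,n=3: not 1>3, s = 10+2 = 12
m=1,n=4: not 1>4, s = 12+2 = 14
m=1,n=5: not 1>5, s = 14+2 = 16
m=2,n=2: not 2>2, s = 16+2 = 18
m=2,n=3: not 2>3, s = 18+2 = 20
m=2,n=4: not 2>4, s = 20+2 = 22
m=2,n=5: not 2>5, s = 22+2 = 24

24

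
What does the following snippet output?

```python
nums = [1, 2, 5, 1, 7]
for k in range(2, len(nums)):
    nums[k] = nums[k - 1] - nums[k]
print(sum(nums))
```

k=2: nums[2] = 2-5 = -3 → [1, 2, -3, 1, 7]
k=3: nums[3] = (-3)-1 = -4 → [1, 2, -3, -4, 7]
k=4: nums[4] = (-4)-7 = -11 → [1, 2, -3, -4, -11]
sum = -15

-15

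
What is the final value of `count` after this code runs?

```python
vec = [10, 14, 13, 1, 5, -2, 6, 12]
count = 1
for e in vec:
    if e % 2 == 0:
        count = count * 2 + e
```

320

e=10: even, count = 1*2+10 = 12
e=14: even, count = 12*2+14 = 38
e=13: not even
e=1: not even
e=5: not even
e=-2: even, count = 38*2+(-2) = 74
e=6: even, count = 74*2+6 = 154
e=12: even, count = 154*2+12 = 320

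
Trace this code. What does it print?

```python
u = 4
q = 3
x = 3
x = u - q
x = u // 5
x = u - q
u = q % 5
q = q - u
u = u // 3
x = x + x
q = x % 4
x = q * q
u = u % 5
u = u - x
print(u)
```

x = 4-3 = 1
x = 4//5 = 0
x = 4-3 = 1
u = 3%5 = 3
q = 3-3 = 0
u = 3//3 = 1
x = 1+1 = 2
q = 2%4 = 2
x = 2*2 = 4
u = 1%5 = 1
u = 1-4 = -3

-3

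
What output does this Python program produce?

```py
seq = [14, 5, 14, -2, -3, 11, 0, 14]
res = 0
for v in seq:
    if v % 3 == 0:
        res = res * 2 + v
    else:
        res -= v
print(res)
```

v=14: not %3==0, res = 0-14 = -14
v=5: not %3==0, res = (-14)-5 = -19
v=14: not %3==0, res = (-19)-14 = -33
v=-2: not %3==0, res = (-33)-(-2) = -31
v=-3: %3==0, res = (-31)*2+(-3) = -65
v=11: not %3==0, res = (-65)-11 = -76
v=0: %3==0, res = (-76)*2+0 = -152
v=14: not %3==0, res = (-152)-14 = -166

-166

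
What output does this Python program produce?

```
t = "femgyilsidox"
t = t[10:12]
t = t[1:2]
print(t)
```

x

slice [10:12] → 'ox'
slice [1:2] → 'x'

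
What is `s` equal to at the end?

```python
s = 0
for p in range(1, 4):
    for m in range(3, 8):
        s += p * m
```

p=1,m=3: s = 0+3 = 3
p=1,m=4: s = 3+4 = 7
p=1,m=5: s = 7+5 = 12
p=1,m=6: s = 12+6 = 18
p=1,m=7: s = 18+7 = 25
p=2,m=3: s = 25+6 = 31
p=2,m=4: s = 31+8 = 39
p=2,m=5: s = 39+10 = 49
p=2,m=6: s = 49+12 = 61
p=2,m=7: s = 61+14 = 75
p=3,m=3: s = 75+9 = 84
p=3,m=4: s = 84+12 = 96
p=3,m=5: s = 96+15 = 111
p=3,m=6: s = 111+18 = 129
p=3,m=7: s = 129+21 = 150

150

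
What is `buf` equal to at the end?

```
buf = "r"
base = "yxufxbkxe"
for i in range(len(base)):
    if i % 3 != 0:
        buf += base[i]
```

'rxuxbxe'

i=0: skip
i=1: add 'x' → 'rx'
i=2: add 'u' → 'rxu'
i=3: skip
i=4: add 'x' → 'rxux'
i=5: add 'b' → 'rxuxb'
i=6: skip
i=7: add 'x' → 'rxuxbx'
i=8: add 'e' → 'rxuxbxe'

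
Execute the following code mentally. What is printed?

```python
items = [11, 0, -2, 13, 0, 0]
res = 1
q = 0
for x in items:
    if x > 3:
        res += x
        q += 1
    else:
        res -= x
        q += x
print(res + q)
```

27

x=11: >3, res = 1+11 = 12; q=1
x=0: not >3, res = 12-0 = 12; q=1
x=-2: not >3, res = 12-(-2) = 14; q=-1
x=13: >3, res = 14+13 = 27; q=0
x=0: not >3, res = 27-0 = 27; q=0
x=0: not >3, res = 27-0 = 27; q=0
res+q = 27+0 = 27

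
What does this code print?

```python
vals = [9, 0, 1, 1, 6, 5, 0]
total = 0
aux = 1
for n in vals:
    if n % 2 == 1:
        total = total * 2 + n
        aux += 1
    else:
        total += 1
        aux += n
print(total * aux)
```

n=9: odd, total = 0*2+9 = 9; aux=2
n=0: not odd, total = 9+1 = 10; aux=2
n=1: odd, total = 10*2+1 = 21; aux=3
n=1: odd, total = 21*2+1 = 43; aux=4
n=6: not odd, total = 43+1 = 44; aux=10
n=5: odd, total = 44*2+5 = 93; aux=11
n=0: not odd, total = 93+1 = 94; aux=11
total*aux = 94*11 = 1034

1034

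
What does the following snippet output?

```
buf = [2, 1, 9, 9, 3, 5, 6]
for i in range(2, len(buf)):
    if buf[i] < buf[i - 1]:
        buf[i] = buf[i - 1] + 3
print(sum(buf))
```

66

i=2: 9>=1, unchanged → [2, 1, 9, 9, 3, 5, 6]
i=3: 9>=9, unchanged → [2, 1, 9, 9, 3, 5, 6]
i=4: 3<9, buf[4] = 9+3 = 12 → [2, 1, 9, 9, 12, 5, 6]
i=5: 5<12, buf[5] = 12+3 = 15 → [2, 1, 9, 9, 12, 15, 6]
i=6: 6<15, buf[6] = 15+3 = 18 → [2, 1, 9, 9, 12, 15, 18]
sum = 66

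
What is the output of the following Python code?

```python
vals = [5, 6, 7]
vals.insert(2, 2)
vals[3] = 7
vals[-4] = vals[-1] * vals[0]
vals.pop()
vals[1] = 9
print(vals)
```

[35, 9, 2]

insert 2 at 2 → [5, 6, 2, 7]
vals[3] = 7 → [5, 6, 2, 7]
vals[-4] = vals[-1]*vals[0] = 7*5 = 35 → [35, 6, 2, 7]
pop() removes 7 → [35, 6, 2]
vals[1] = 9 → [35, 9, 2]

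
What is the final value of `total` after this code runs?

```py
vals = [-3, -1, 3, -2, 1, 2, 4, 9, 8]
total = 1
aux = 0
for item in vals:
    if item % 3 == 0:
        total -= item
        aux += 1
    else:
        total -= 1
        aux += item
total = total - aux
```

item=-3: %3==0, total = 1-(-3) = 4; aux=1
item=-1: not %3==0, total = 4-1 = 3; aux=0
item=3: %3==0, total = 3-3 = 0; aux=1
item=-2: not %3==0, total = 0-1 = -1; aux=-1
item=1: not %3==0, total = (-1)-1 = -2; aux=0
item=2: not %3==0, total = (-2)-1 = -3; aux=2
item=4: not %3==0, total = (-3)-1 = -4; aux=6
item=9: %3==0, total = (-4)-9 = -13; aux=7
item=8: not %3==0, total = (-13)-1 = -14; aux=15
total-aux = (-14)-15 = -29

-29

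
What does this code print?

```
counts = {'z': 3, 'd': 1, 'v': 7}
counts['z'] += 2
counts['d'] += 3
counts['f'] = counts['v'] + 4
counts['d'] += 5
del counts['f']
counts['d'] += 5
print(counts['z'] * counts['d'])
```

counts['z'] = 3+2 = 5 → {'z': 5, 'd': 1, 'v': 7}
counts['d'] = 1+3 = 4 → {'z': 5, 'd': 4, 'v': 7}
counts['f'] = counts['v']+4 = 11 → {'z': 5, 'd': 4, 'v': 7, 'f': 11}
counts['d'] = 4+5 = 9 → {'z': 5, 'd': 9, 'v': 7, 'f': 11}
del 'f' → {'z': 5, 'd': 9, 'v': 7}
counts['d'] = 9+5 = 14 → {'z': 5, 'd': 14, 'v': 7}
counts['z']*counts['d'] = 5*14 = 70

70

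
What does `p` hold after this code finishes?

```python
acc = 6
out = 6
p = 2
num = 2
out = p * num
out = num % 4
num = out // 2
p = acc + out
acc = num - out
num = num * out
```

8

out = 2*2 = 4
out = 2%4 = 2
num = 2//2 = 1
p = 6+2 = 8
acc = 1-2 = -1
num = 1*2 = 2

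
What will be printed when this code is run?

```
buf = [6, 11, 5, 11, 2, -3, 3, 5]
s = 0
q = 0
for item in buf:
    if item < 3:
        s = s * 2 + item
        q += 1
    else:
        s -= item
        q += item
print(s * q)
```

item=6: not <3, s = 0-6 = -6; q=6
item=11: not <3, s = (-6)-11 = -17; q=17
item=5: not <3, s = (-17)-5 = -22; q=22
item=11: not <3, s = (-22)-11 = -33; q=33
item=2: <3, s = (-33)*2+2 = -64; q=34
item=-3: <3, s = (-64)*2+(-3) = -131; q=35
item=3: not <3, s = (-131)-3 = -134; q=38
item=5: not <3, s = (-134)-5 = -139; q=43
s*q = (-139)*43 = -5977

-5977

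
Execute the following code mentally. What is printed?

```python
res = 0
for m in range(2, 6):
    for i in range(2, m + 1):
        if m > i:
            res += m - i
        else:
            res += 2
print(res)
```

18

m=2,i=2: not 2>2, res = 0+2 = 2
m=3,i=2: 3>2, res = 2+1 = 3
m=3,i=3: not 3>3, res = 3+2 = 5
m=4,i=2: 4>2, res = 5+2 = 7
m=4,i=3: 4>3, res = 7+1 = 8
m=4,i=4: not 4>4, res = 8+2 = 10
m=5,i=2: 5>2, res = 10+3 = 13
m=5,i=3: 5>3, res = 13+2 = 15
m=5,i=4: 5>4, res = 15+1 = 16
m=5,i=5: not 5>5, res = 16+2 = 18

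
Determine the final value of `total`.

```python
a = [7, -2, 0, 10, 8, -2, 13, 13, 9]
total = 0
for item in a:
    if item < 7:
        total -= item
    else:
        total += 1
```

item=7: not <7, total = 0+1 = 1
item=-2: <7, total = 1-(-2) = 3
item=0: <7, total = 3-0 = 3
item=10: not <7, total = 3+1 = 4
item=8: not <7, total = 4+1 = 5
item=-2: <7, total = 5-(-2) = 7
item=13: not <7, total = 7+1 = 8
item=13: not <7, total = 8+1 = 9
item=9: not <7, total = 9+1 = 10

10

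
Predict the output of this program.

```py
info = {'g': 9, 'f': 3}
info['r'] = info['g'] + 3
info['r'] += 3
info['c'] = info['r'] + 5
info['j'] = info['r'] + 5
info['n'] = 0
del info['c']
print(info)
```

info['r'] = info['g']+3 = 12 → {'g': 9, 'f': 3, 'r': 12}
info['r'] = 12+3 = 15 → {'g': 9, 'f': 3, 'r': 15}
info['c'] = info['r']+5 = 20 → {'g': 9, 'f': 3, 'r': 15, 'c': 20}
info['j'] = info['r']+5 = 20 → {'g': 9, 'f': 3, 'r': 15, 'c': 20, 'j': 20}
info['n'] = 0 → {'g': 9, 'f': 3, 'r': 15, 'c': 20, 'j': 20, 'n': 0}
del 'c' → {'g': 9, 'f': 3, 'r': 15, 'j': 20, 'n': 0}

{'g': 9, 'f': 3, 'r': 15, 'j': 20, 'n': 0}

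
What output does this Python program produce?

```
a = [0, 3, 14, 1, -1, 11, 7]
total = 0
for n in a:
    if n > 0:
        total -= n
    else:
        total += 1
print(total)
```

n=0: not >0, total = 0+1 = 1
n=3: >0, total = 1-3 = -2
n=14: >0, total = (-2)-14 = -16
n=1: >0, total = (-16)-1 = -17
n=-1: not >0, total = (-17)+1 = -16
n=11: >0, total = (-16)-11 = -27
n=7: >0, total = (-27)-7 = -34

-34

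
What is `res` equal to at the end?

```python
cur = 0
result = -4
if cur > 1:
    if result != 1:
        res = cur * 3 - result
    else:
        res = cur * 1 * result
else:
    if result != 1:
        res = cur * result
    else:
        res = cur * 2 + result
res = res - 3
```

cur=0, result=-4
cur > 1 is False; result != 1 is True
→ res = cur * result = 0
res = 0-3 = -3

-3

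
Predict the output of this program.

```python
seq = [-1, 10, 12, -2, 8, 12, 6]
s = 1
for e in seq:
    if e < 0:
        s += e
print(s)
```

-2

e=-1: <0, s = 1+(-1) = 0
e=10: not <0
e=12: not <0
e=-2: <0, s = 0+(-2) = -2
e=8: not <0
e=12: not <0
e=6: not <0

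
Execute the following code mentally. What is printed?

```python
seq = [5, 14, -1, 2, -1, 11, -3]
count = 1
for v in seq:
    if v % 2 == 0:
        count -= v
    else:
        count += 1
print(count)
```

-10

v=5: not even, count = 1+1 = 2
v=14: even, count = 2-14 = -12
v=-1: not even, count = (-12)+1 = -11
v=2: even, count = (-11)-2 = -13
v=-1: not even, count = (-13)+1 = -12
v=11: not even, count = (-12)+1 = -11
v=-3: not even, count = (-11)+1 = -10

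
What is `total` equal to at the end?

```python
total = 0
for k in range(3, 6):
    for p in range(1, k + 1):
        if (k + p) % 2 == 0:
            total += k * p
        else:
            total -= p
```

69

k=3,p=1: even sum, total = 0+3 = 3
k=3,p=2: odd sum, total = 3-2 = 1
k=3,p=3: even sum, total = 1+9 = 10
k=4,p=1: odd sum, total = 10-1 = 9
k=4,p=2: even sum, total = 9+8 = 17
k=4,p=3: odd sum, total = 17-3 = 14
k=4,p=4: even sum, total = 14+16 = 30
k=5,p=1: even sum, total = 30+5 = 35
k=5,p=2: odd sum, total = 35-2 = 33
k=5,p=3: even sum, total = 33+15 = 48
k=5,p=4: odd sum, total = 48-4 = 44
k=5,p=5: even sum, total = 44+25 = 69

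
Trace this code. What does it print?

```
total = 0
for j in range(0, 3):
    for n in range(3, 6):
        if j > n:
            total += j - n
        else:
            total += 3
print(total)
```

j=0,n=3: not 0>3, total = 0+3 = 3
j=0,n=4: not 0>4, total = 3+3 = 6
j=0,n=5: not 0>5, total = 6+3 = 9
j=1,n=3: not 1>3, total = 9+3 = 12
j=1,n=4: not 1>4, total = 12+3 = 15
j=1,n=5: not 1>5, total = 15+3 = 18
j=2,n=3: not 2>3, total = 18+3 = 21
j=2,n=4: not 2>4, total = 21+3 = 24
j=2,n=5: not 2>5, total = 24+3 = 27

27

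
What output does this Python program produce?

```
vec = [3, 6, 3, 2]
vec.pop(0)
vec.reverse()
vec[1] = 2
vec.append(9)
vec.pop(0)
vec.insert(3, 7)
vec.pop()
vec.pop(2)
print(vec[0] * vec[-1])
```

pop(0) removes 3 → [6, 3, 2]
reverse → [2, 3, 6]
vec[1] = 2 → [2, 2, 6]
append 9 → [2, 2, 6, 9]
pop(0) removes 2 → [2, 6, 9]
insert 7 at 3 → [2, 6, 9, 7]
pop() removes 7 → [2, 6, 9]
pop(2) removes 9 → [2, 6]
vec[0]*vec[-1] = 2*6 = 12

12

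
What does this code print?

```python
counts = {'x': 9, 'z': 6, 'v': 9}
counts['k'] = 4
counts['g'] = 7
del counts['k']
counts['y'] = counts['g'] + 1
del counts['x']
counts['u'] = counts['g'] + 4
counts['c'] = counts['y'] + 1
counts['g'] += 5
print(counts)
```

counts['k'] = 4 → {'x': 9, 'z': 6, 'v': 9, 'k': 4}
counts['g'] = 7 → {'x': 9, 'z': 6, 'v': 9, 'k': 4, 'g': 7}
del 'k' → {'x': 9, 'z': 6, 'v': 9, 'g': 7}
counts['y'] = counts['g']+1 = 8 → {'x': 9, 'z': 6, 'v': 9, 'g': 7, 'y': 8}
del 'x' → {'z': 6, 'v': 9, 'g': 7, 'y': 8}
counts['u'] = counts['g']+4 = 11 → {'z': 6, 'v': 9, 'g': 7, 'y': 8, 'u': 11}
counts['c'] = counts['y']+1 = 9 → {'z': 6, 'v': 9, 'g': 7, 'y': 8, 'u': 11, 'c': 9}
counts['g'] = 7+5 = 12 → {'z': 6, 'v': 9, 'g': 12, 'y': 8, 'u': 11, 'c': 9}

{'z': 6, 'v': 9, 'g': 12, 'y': 8, 'u': 11, 'c': 9}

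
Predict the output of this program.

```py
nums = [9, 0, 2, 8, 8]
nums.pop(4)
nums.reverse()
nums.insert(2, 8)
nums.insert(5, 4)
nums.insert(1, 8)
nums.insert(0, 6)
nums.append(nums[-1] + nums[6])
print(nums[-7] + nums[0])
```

14

pop(4) removes 8 → [9, 0, 2, 8]
reverse → [8, 2, 0, 9]
insert 8 at 2 → [8, 2, 8, 0, 9]
insert 4 at 5 → [8, 2, 8, 0, 9, 4]
insert 8 at 1 → [8, 8, 2, 8, 0, 9, 4]
insert 6 at 0 → [6, 8, 8, 2, 8, 0, 9, 4]
append nums[-1]+nums[6] = 4+9 = 13 → [6, 8, 8, 2, 8, 0, 9, 4, 13]
nums[-7]+nums[0] = 8+6 = 14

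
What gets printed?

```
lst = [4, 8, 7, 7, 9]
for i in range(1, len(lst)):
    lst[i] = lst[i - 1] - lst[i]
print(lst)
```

[4, -4, -11, -18, -27]

i=1: lst[1] = 4-8 = -4 → [4, -4, 7, 7, 9]
i=2: lst[2] = (-4)-7 = -11 → [4, -4, -11, 7, 9]
i=3: lst[3] = (-11)-7 = -18 → [4, -4, -11, -18, 9]
i=4: lst[4] = (-18)-9 = -27 → [4, -4, -11, -18, -27]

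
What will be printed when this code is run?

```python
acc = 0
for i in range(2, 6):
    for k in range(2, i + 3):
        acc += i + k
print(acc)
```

138

i=2,k=2: acc = 0+4 = 4
i=2,k=3: acc = 4+5 = 9
i=2,k=4: acc = 9+6 = 15
i=3,k=2: acc = 15+5 = 20
i=3,k=3: acc = 20+6 = 26
i=3,k=4: acc = 26+7 = 33
i=3,k=5: acc = 33+8 = 41
i=4,k=2: acc = 41+6 = 47
i=4,k=3: acc = 47+7 = 54
i=4,k=4: acc = 54+8 = 62
i=4,k=5: acc = 62+9 = 71
i=4,k=6: acc = 71+10 = 81
i=5,k=2: acc = 81+7 = 88
i=5,k=3: acc = 88+8 = 96
i=5,k=4: acc = 96+9 = 105
i=5,k=5: acc = 105+10 = 115
i=5,k=6: acc = 115+11 = 126
i=5,k=7: acc = 126+12 = 138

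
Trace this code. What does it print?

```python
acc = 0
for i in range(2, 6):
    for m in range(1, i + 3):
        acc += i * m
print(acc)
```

i=2,m=1: acc = 0+2 = 2
i=2,m=2: acc = 2+4 = 6
i=2,m=3: acc = 6+6 = 12
i=2,m=4: acc = 12+8 = 20
i=3,m=1: acc = 20+3 = 23
i=3,m=2: acc = 23+6 = 29
i=3,m=3: acc = 29+9 = 38
i=3,m=4: acc = 38+12 = 50
i=3,m=5: acc = 50+15 = 65
i=4,m=1: acc = 65+4 = 69
i=4,m=2: acc = 69+8 = 77
i=4,m=3: acc = 77+12 = 89
i=4,m=4: acc = 89+16 = 105
i=4,m=5: acc = 105+20 = 125
i=4,m=6: acc = 125+24 = 149
i=5,m=1: acc = 149+5 = 154
i=5,m=2: acc = 154+10 = 164
i=5,m=3: acc = 164+15 = 179
i=5,m=4: acc = 179+20 = 199
i=5,m=5: acc = 199+25 = 224
i=5,m=6: acc = 224+30 = 254
i=5,m=7: acc = 254+35 = 289

289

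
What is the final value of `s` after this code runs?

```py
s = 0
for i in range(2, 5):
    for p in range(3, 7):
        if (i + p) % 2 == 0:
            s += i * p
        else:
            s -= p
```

58

i=2,p=3: odd sum, s = 0-3 = -3
i=2,p=4: even sum, s = (-3)+8 = 5
i=2,p=5: odd sum, s = 5-5 = 0
i=2,p=6: even sum, s = 0+12 = 12
i=3,p=3: even sum, s = 12+9 = 21
i=3,p=4: odd sum, s = 21-4 = 17
i=3,p=5: even sum, s = 17+15 = 32
i=3,p=6: odd sum, s = 32-6 = 26
i=4,p=3: odd sum, s = 26-3 = 23
i=4,p=4: even sum, s = 23+16 = 39
i=4,p=5: odd sum, s = 39-5 = 34
i=4,p=6: even sum, s = 34+24 = 58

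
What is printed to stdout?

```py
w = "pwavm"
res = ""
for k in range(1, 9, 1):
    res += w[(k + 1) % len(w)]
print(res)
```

k=1: add w[2]='a' → 'a'
k=2: add w[3]='v' → 'av'
k=3: add w[4]='m' → 'avm'
k=4: add w[0]='p' → 'avmp'
k=5: add w[1]='w' → 'avmpw'
k=6: add w[2]='a' → 'avmpwa'
k=7: add w[3]='v' → 'avmpwav'
k=8: add w[4]='m' → 'avmpwavm'

avmpwavm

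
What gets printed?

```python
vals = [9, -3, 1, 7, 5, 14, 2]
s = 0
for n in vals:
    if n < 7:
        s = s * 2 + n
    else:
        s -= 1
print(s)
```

-30

n=9: not <7, s = 0-1 = -1
n=-3: <7, s = (-1)*2+(-3) = -5
n=1: <7, s = (-5)*2+1 = -9
n=7: not <7, s = (-9)-1 = -10
n=5: <7, s = (-10)*2+5 = -15
n=14: not <7, s = (-15)-1 = -16
n=2: <7, s = (-16)*2+2 = -30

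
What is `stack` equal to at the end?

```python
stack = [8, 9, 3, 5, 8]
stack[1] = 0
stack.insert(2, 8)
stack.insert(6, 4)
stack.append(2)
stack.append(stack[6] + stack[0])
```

[8, 0, 8, 3, 5, 8, 4, 2, 12]

stack[1] = 0 → [8, 0, 3, 5, 8]
insert 8 at 2 → [8, 0, 8, 3, 5, 8]
insert 4 at 6 → [8, 0, 8, 3, 5, 8, 4]
append 2 → [8, 0, 8, 3, 5, 8, 4, 2]
append stack[6]+stack[0] = 4+8 = 12 → [8, 0, 8, 3, 5, 8, 4, 2, 12]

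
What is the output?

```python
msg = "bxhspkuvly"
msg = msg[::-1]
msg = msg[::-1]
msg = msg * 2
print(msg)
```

bxhspkuvlybxhspkuvly

reverse → 'ylvukpshxb'
reverse → 'bxhspkuvly'
repeat ×2 → 'bxhspkuvlybxhspkuvly'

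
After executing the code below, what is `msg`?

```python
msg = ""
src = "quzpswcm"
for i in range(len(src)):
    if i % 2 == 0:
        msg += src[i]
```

'qzsc'

i=0: add 'q' → 'q'
i=1: skip
i=2: add 'z' → 'qz'
i=3: skip
i=4: add 's' → 'qzs'
i=5: skip
i=6: add 'c' → 'qzsc'
i=7: skip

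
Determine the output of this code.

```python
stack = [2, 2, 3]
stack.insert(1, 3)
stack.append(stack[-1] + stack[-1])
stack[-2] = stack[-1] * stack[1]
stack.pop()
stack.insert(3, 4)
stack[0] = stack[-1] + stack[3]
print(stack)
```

insert 3 at 1 → [2, 3, 2, 3]
append stack[-1]+stack[-1] = 3+3 = 6 → [2, 3, 2, 3, 6]
stack[-2] = stack[-1]*stack[1] = 6*3 = 18 → [2, 3, 2, 18, 6]
pop() removes 6 → [2, 3, 2, 18]
insert 4 at 3 → [2, 3, 2, 4, 18]
stack[0] = stack[-1]+stack[3] = 18+4 = 22 → [22, 3, 2, 4, 18]

[22, 3, 2, 4, 18]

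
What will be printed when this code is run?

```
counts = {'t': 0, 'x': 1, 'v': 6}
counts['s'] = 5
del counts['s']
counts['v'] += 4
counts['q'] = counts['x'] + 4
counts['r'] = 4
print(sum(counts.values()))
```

counts['s'] = 5 → {'t': 0, 'x': 1, 'v': 6, 's': 5}
del 's' → {'t': 0, 'x': 1, 'v': 6}
counts['v'] = 6+4 = 10 → {'t': 0, 'x': 1, 'v': 10}
counts['q'] = counts['x']+4 = 5 → {'t': 0, 'x': 1, 'v': 10, 'q': 5}
counts['r'] = 4 → {'t': 0, 'x': 1, 'v': 10, 'q': 5, 'r': 4}
sum of values = 20

20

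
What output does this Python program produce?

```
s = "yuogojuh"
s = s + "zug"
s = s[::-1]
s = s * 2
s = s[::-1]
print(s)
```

yuogojuhzugyuogojuhzug

+ 'zug' → 'yuogojuhzug'
reverse → 'guzhujogouy'
repeat ×2 → 'guzhujogouyguzhujogouy'
reverse → 'yuogojuhzugyuogojuhzug'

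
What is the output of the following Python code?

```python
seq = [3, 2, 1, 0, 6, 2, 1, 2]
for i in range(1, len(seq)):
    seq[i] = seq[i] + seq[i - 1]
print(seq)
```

i=1: seq[1] = 2+3 = 5 → [3, 5, 1, 0, 6, 2, 1, 2]
i=2: seq[2] = 1+5 = 6 → [3, 5, 6, 0, 6, 2, 1, 2]
i=3: seq[3] = 0+6 = 6 → [3, 5, 6, 6, 6, 2, 1, 2]
i=4: seq[4] = 6+6 = 12 → [3, 5, 6, 6, 12, 2, 1, 2]
i=5: seq[5] = 2+12 = 14 → [3, 5, 6, 6, 12, 14, 1, 2]
i=6: seq[6] = 1+14 = 15 → [3, 5, 6, 6, 12, 14, 15, 2]
i=7: seq[7] = 2+15 = 17 → [3, 5, 6, 6, 12, 14, 15, 17]

[3, 5, 6, 6, 12, 14, 15, 17]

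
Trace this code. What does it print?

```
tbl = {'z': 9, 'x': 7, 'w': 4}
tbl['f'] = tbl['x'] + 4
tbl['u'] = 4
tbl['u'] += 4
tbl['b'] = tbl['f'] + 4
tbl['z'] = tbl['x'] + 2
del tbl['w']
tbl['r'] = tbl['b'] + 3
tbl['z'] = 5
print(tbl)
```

tbl['f'] = tbl['x']+4 = 11 → {'z': 9, 'x': 7, 'w': 4, 'f': 11}
tbl['u'] = 4 → {'z': 9, 'x': 7, 'w': 4, 'f': 11, 'u': 4}
tbl['u'] = 4+4 = 8 → {'z': 9, 'x': 7, 'w': 4, 'f': 11, 'u': 8}
tbl['b'] = tbl['f']+4 = 15 → {'z': 9, 'x': 7, 'w': 4, 'f': 11, 'u': 8, 'b': 15}
tbl['z'] = tbl['x']+2 = 9 → {'z': 9, 'x': 7, 'w': 4, 'f': 11, 'u': 8, 'b': 15}
del 'w' → {'z': 9, 'x': 7, 'f': 11, 'u': 8, 'b': 15}
tbl['r'] = tbl['b']+3 = 18 → {'z': 9, 'x': 7, 'f': 11, 'u': 8, 'b': 15, 'r': 18}
tbl['z'] = 5 → {'z': 5, 'x': 7, 'f': 11, 'u': 8, 'b': 15, 'r': 18}

{'z': 5, 'x': 7, 'f': 11, 'u': 8, 'b': 15, 'r': 18}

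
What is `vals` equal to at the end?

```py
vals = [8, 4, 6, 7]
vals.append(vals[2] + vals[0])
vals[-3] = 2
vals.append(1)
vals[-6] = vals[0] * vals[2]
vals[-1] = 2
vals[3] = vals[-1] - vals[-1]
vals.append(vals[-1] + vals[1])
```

append vals[2]+vals[0] = 6+8 = 14 → [8, 4, 6, 7, 14]
vals[-3] = 2 → [8, 4, 2, 7, 14]
append 1 → [8, 4, 2, 7, 14, 1]
vals[-6] = vals[0]*vals[2] = 8*2 = 16 → [16, 4, 2, 7, 14, 1]
vals[-1] = 2 → [16, 4, 2, 7, 14, 2]
vals[3] = vals[-1]-vals[-1] = 2-2 = 0 → [16, 4, 2, 0, 14, 2]
append vals[-1]+vals[1] = 2+4 = 6 → [16, 4, 2, 0, 14, 2, 6]

[16, 4, 2, 0, 14, 2, 6]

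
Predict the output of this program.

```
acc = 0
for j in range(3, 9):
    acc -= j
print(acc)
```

-33

j=3: acc = 0-3 = -3
j=4: acc = (-3)-4 = -7
j=5: acc = (-7)-5 = -12
j=6: acc = (-12)-6 = -18
j=7: acc = (-18)-7 = -25
j=8: acc = (-25)-8 = -33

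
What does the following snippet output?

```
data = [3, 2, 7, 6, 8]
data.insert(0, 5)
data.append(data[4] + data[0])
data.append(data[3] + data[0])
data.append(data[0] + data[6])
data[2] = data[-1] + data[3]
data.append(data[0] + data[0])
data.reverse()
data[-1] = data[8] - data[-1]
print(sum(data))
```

insert 5 at 0 → [5, 3, 2, 7, 6, 8]
append data[4]+data[0] = 6+5 = 11 → [5, 3, 2, 7, 6, 8, 11]
append data[3]+data[0] = 7+5 = 12 → [5, 3, 2, 7, 6, 8, 11, 12]
append data[0]+data[6] = 5+11 = 16 → [5, 3, 2, 7, 6, 8, 11, 12, 16]
data[2] = data[-1]+data[3] = 16+7 = 23 → [5, 3, 23, 7, 6, 8, 11, 12, 16]
append data[0]+data[0] = 5+5 = 10 → [5, 3, 23, 7, 6, 8, 11, 12, 16, 10]
reverse → [10, 16, 12, 11, 8, 6, 7, 23, 3, 5]
data[-1] = data[8]-data[-1] = 3-5 = -2 → [10, 16, 12, 11, 8, 6, 7, 23, 3, -2]
sum = 94

94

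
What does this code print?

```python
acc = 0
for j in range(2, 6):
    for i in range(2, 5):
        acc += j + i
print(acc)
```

j=2,i=2: acc = 0+4 = 4
j=2,i=3: acc = 4+5 = 9
j=2,i=4: acc = 9+6 = 15
j=3,i=2: acc = 15+5 = 20
j=3,i=3: acc = 20+6 = 26
j=3,i=4: acc = 26+7 = 33
j=4,i=2: acc = 33+6 = 39
j=4,i=3: acc = 39+7 = 46
j=4,i=4: acc = 46+8 = 54
j=5,i=2: acc = 54+7 = 61
j=5,i=3: acc = 61+8 = 69
j=5,i=4: acc = 69+9 = 78

78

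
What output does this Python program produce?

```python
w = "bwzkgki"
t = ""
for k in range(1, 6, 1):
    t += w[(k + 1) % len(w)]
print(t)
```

zkgki

k=1: add w[2]='z' → 'z'
k=2: add w[3]='k' → 'zk'
k=3: add w[4]='g' → 'zkg'
k=4: add w[5]='k' → 'zkgk'
k=5: add w[6]='i' → 'zkgki'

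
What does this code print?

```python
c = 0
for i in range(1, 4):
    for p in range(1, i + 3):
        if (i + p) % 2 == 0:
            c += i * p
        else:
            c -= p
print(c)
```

i=1,p=1: even sum, c = 0+1 = 1
i=1,p=2: odd sum, c = 1-2 = -1
i=1,p=3: even sum, c = (-1)+3 = 2
i=2,p=1: odd sum, c = 2-1 = 1
i=2,p=2: even sum, c = 1+4 = 5
i=2,p=3: odd sum, c = 5-3 = 2
i=2,p=4: even sum, c = 2+8 = 10
i=3,p=1: even sum, c = 10+3 = 13
i=3,p=2: odd sum, c = 13-2 = 11
i=3,p=3: even sum, c = 11+9 = 20
i=3,p=4: odd sum, c = 20-4 = 16
i=3,p=5: even sum, c = 16+15 = 31

31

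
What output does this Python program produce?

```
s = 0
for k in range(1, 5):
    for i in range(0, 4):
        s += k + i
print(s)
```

k=1,i=0: s = 0+1 = 1
k=1,i=1: s = 1+2 = 3
k=1,i=2: s = 3+3 = 6
k=1,i=3: s = 6+4 = 10
k=2,i=0: s = 10+2 = 12
k=2,i=1: s = 12+3 = 15
k=2,i=2: s = 15+4 = 19
k=2,i=3: s = 19+5 = 24
k=3,i=0: s = 24+3 = 27
k=3,i=1: s = 27+4 = 31
k=3,i=2: s = 31+5 = 36
k=3,i=3: s = 36+6 = 42
k=4,i=0: s = 42+4 = 46
k=4,i=1: s = 46+5 = 51
k=4,i=2: s = 51+6 = 57
k=4,i=3: s = 57+7 = 64

64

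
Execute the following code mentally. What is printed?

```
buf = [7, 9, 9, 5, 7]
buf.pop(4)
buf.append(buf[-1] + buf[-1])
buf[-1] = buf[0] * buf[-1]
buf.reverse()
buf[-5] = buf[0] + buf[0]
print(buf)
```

pop(4) removes 7 → [7, 9, 9, 5]
append buf[-1]+buf[-1] = 5+5 = 10 → [7, 9, 9, 5, 10]
buf[-1] = buf[0]*buf[-1] = 7*10 = 70 → [7, 9, 9, 5, 70]
reverse → [70, 5, 9, 9, 7]
buf[-5] = buf[0]+buf[0] = 70+70 = 140 → [140, 5, 9, 9, 7]

[140, 5, 9, 9, 7]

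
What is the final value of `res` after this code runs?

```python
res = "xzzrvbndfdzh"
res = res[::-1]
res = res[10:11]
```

'z'

reverse → 'hzdfdnbvrzzx'
slice [10:11] → 'z'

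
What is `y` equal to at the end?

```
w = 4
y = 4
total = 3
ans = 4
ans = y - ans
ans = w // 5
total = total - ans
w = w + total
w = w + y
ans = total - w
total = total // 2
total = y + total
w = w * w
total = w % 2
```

ans = 4-4 = 0
ans = 4//5 = 0
total = 3-0 = 3
w = 4+3 = 7
w = 7+4 = 11
ans = 3-11 = -8
total = 3//2 = 1
total = 4+1 = 5
w = 11*11 = 121
total = 121%2 = 1

4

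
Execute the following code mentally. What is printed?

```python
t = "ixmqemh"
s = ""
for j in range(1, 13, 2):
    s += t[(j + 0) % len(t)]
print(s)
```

j=1: add t[1]='x' → 'x'
j=3: add t[3]='q' → 'xq'
j=5: add t[5]='m' → 'xqm'
j=7: add t[0]='i' → 'xqmi'
j=9: add t[2]='m' → 'xqmim'
j=11: add t[4]='e' → 'xqmime'

xqmime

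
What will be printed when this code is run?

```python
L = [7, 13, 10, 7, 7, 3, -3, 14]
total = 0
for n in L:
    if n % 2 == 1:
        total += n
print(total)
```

34

n=7: odd, total = 0+7 = 7
n=13: odd, total = 7+13 = 20
n=10: not odd
n=7: odd, total = 20+7 = 27
n=7: odd, total = 27+7 = 34
n=3: odd, total = 34+3 = 37
n=-3: odd, total = 37+(-3) = 34
n=14: not odd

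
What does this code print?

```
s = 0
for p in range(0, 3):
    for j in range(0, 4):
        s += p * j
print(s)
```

18

p=0,j=0: s = 0+0 = 0
p=0,j=1: s = 0+0 = 0
p=0,j=2: s = 0+0 = 0
p=0,j=3: s = 0+0 = 0
p=1,j=0: s = 0+0 = 0
p=1,j=1: s = 0+1 = 1
p=1,j=2: s = 1+2 = 3
p=1,j=3: s = 3+3 = 6
p=2,j=0: s = 6+0 = 6
p=2,j=1: s = 6+2 = 8
p=2,j=2: s = 8+4 = 12
p=2,j=3: s = 12+6 = 18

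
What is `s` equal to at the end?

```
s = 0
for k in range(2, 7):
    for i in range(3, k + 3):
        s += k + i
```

185

k=2,i=3: s = 0+5 = 5
k=2,i=4: s = 5+6 = 11
k=3,i=3: s = 11+6 = 17
k=3,i=4: s = 17+7 = 24
k=3,i=5: s = 24+8 = 32
k=4,i=3: s = 32+7 = 39
k=4,i=4: s = 39+8 = 47
k=4,i=5: s = 47+9 = 56
k=4,i=6: s = 56+10 = 66
k=5,i=3: s = 66+8 = 74
k=5,i=4: s = 74+9 = 83
k=5,i=5: s = 83+10 = 93
k=5,i=6: s = 93+11 = 104
k=5,i=7: s = 104+12 = 116
k=6,i=3: s = 116+9 = 125
k=6,i=4: s = 125+10 = 135
k=6,i=5: s = 135+11 = 146
k=6,i=6: s = 146+12 = 158
k=6,i=7: s = 158+13 = 171
k=6,i=8: s = 171+14 = 185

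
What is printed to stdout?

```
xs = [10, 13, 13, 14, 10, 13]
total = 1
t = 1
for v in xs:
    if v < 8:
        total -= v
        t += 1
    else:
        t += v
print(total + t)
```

v=10: not <8; t=11
v=13: not <8; t=24
v=13: not <8; t=37
v=14: not <8; t=51
v=10: not <8; t=61
v=13: not <8; t=74
total+t = 1+74 = 75

75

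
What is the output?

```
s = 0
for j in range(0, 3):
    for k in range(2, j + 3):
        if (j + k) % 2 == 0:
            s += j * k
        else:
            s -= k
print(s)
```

10

j=0,k=2: even sum, s = 0+0 = 0
j=1,k=2: odd sum, s = 0-2 = -2
j=1,k=3: even sum, s = (-2)+3 = 1
j=2,k=2: even sum, s = 1+4 = 5
j=2,k=3: odd sum, s = 5-3 = 2
j=2,k=4: even sum, s = 2+8 = 10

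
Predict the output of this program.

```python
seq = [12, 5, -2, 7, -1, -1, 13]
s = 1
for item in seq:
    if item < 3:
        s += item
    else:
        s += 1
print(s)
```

item=12: not <3, s = 1+1 = 2
item=5: not <3, s = 2+1 = 3
item=-2: <3, s = 3+(-2) = 1
item=7: not <3, s = 1+1 = 2
item=-1: <3, s = 2+(-1) = 1
item=-1: <3, s = 1+(-1) = 0
item=13: not <3, s = 0+1 = 1

1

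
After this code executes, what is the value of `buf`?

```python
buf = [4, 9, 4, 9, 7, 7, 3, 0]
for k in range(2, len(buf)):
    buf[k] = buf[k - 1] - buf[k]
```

[4, 9, 5, -4, -11, -18, -21, -21]

k=2: buf[2] = 9-4 = 5 → [4, 9, 5, 9, 7, 7, 3, 0]
k=3: buf[3] = 5-9 = -4 → [4, 9, 5, -4, 7, 7, 3, 0]
k=4: buf[4] = (-4)-7 = -11 → [4, 9, 5, -4, -11, 7, 3, 0]
k=5: buf[5] = (-11)-7 = -18 → [4, 9, 5, -4, -11, -18, 3, 0]
k=6: buf[6] = (-18)-3 = -21 → [4, 9, 5, -4, -11, -18, -21, 0]
k=7: buf[7] = (-21)-0 = -21 → [4, 9, 5, -4, -11, -18, -21, -21]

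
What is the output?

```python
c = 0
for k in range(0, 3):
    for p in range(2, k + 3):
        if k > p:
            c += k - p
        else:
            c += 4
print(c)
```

k=0,p=2: not 0>2, c = 0+4 = 4
k=1,p=2: not 1>2, c = 4+4 = 8
k=1,p=3: not 1>3, c = 8+4 = 12
k=2,p=2: not 2>2, c = 12+4 = 16
k=2,p=3: not 2>3, c = 16+4 = 20
k=2,p=4: not 2>4, c = 20+4 = 24

24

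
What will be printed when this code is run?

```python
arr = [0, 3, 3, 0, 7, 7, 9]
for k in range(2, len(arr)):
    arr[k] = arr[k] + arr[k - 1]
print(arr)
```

[0, 3, 6, 6, 13, 20, 29]

k=2: arr[2] = 3+3 = 6 → [0, 3, 6, 0, 7, 7, 9]
k=3: arr[3] = 0+6 = 6 → [0, 3, 6, 6, 7, 7, 9]
k=4: arr[4] = 7+6 = 13 → [0, 3, 6, 6, 13, 7, 9]
k=5: arr[5] = 7+13 = 20 → [0, 3, 6, 6, 13, 20, 9]
k=6: arr[6] = 9+20 = 29 → [0, 3, 6, 6, 13, 20, 29]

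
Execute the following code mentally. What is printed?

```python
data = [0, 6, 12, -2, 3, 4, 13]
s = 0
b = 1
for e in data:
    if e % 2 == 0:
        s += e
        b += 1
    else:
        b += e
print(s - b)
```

-2

e=0: even, s = 0+0 = 0; b=2
e=6: even, s = 0+6 = 6; b=3
e=12: even, s = 6+12 = 18; b=4
e=-2: even, s = 18+(-2) = 16; b=5
e=3: not even; b=8
e=4: even, s = 16+4 = 20; b=9
e=13: not even; b=22
s-b = 20-22 = -2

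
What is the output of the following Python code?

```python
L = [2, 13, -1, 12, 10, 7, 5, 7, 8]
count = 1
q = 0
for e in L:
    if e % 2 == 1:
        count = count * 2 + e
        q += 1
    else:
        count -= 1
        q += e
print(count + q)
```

e=2: not odd, count = 1-1 = 0; q=2
e=13: odd, count = 0*2+13 = 13; q=3
e=-1: odd, count = 13*2+(-1) = 25; q=4
e=12: not odd, count = 25-1 = 24; q=16
e=10: not odd, count = 24-1 = 23; q=26
e=7: odd, count = 23*2+7 = 53; q=27
e=5: odd, count = 53*2+5 = 111; q=28
e=7: odd, count = 111*2+7 = 229; q=29
e=8: not odd, count = 229-1 = 228; q=37
count+q = 228+37 = 265

265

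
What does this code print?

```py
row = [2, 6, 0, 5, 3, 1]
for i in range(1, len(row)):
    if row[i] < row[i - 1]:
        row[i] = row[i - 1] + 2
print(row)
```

[2, 6, 8, 10, 12, 14]

i=1: 6>=2, unchanged → [2, 6, 0, 5, 3, 1]
i=2: 0<6, row[2] = 6+2 = 8 → [2, 6, 8, 5, 3, 1]
i=3: 5<8, row[3] = 8+2 = 10 → [2, 6, 8, 10, 3, 1]
i=4: 3<10, row[4] = 10+2 = 12 → [2, 6, 8, 10, 12, 1]
i=5: 1<12, row[5] = 12+2 = 14 → [2, 6, 8, 10, 12, 14]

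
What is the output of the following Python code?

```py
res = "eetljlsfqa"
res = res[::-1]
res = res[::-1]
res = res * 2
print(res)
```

reverse → 'aqfsljltee'
reverse → 'eetljlsfqa'
repeat ×2 → 'eetljlsfqaeetljlsfqa'

eetljlsfqaeetljlsfqa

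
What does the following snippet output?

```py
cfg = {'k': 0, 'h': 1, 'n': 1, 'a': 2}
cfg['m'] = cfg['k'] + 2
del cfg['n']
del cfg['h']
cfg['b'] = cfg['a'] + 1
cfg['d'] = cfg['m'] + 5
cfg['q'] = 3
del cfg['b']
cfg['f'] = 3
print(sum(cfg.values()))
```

cfg['m'] = cfg['k']+2 = 2 → {'k': 0, 'h': 1, 'n': 1, 'a': 2, 'm': 2}
del 'n' → {'k': 0, 'h': 1, 'a': 2, 'm': 2}
del 'h' → {'k': 0, 'a': 2, 'm': 2}
cfg['b'] = cfg['a']+1 = 3 → {'k': 0, 'a': 2, 'm': 2, 'b': 3}
cfg['d'] = cfg['m']+5 = 7 → {'k': 0, 'a': 2, 'm': 2, 'b': 3, 'd': 7}
cfg['q'] = 3 → {'k': 0, 'a': 2, 'm': 2, 'b': 3, 'd': 7, 'q': 3}
del 'b' → {'k': 0, 'a': 2, 'm': 2, 'd': 7, 'q': 3}
cfg['f'] = 3 → {'k': 0, 'a': 2, 'm': 2, 'd': 7, 'q': 3, 'f': 3}
sum of values = 17

17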